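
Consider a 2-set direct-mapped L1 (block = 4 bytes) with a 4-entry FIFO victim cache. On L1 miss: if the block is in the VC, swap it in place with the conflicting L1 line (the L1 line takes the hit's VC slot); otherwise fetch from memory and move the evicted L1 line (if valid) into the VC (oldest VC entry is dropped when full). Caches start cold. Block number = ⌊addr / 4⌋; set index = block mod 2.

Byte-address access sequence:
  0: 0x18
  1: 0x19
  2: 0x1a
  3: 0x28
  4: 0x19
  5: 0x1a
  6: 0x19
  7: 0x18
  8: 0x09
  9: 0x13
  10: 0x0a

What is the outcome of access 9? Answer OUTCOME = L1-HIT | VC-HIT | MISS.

OUTCOME = MISS

#0 0x18→b6/s0 MISS; vc=[]
#1 0x19→b6/s0 L1-HIT; vc=[]
#2 0x1a→b6/s0 L1-HIT; vc=[]
#3 0x28→b10/s0 MISS; vc=[6]
#4 0x19→b6/s0 VC-HIT; vc=[10]
#5 0x1a→b6/s0 L1-HIT; vc=[10]
#6 0x19→b6/s0 L1-HIT; vc=[10]
#7 0x18→b6/s0 L1-HIT; vc=[10]
#8 0x9→b2/s0 MISS; vc=[10,6]
#9 0x13→b4/s0 MISS; vc=[10,6,2]
#10 0xa→b2/s0 VC-HIT; vc=[10,6,4]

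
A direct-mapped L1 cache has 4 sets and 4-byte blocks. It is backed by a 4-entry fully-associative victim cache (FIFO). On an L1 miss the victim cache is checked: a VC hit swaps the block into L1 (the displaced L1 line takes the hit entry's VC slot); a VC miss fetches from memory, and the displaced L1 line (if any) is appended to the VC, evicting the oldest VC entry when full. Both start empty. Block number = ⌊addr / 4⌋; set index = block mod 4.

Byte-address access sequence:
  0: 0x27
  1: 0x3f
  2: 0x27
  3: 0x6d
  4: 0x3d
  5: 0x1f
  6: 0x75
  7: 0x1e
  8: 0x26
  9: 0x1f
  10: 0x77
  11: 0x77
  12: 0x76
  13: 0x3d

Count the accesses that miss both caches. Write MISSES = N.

#0 0x27→b9/s1 MISS; vc=[]
#1 0x3f→b15/s3 MISS; vc=[]
#2 0x27→b9/s1 L1-HIT; vc=[]
#3 0x6d→b27/s3 MISS; vc=[15]
#4 0x3d→b15/s3 VC-HIT; vc=[27]
#5 0x1f→b7/s3 MISS; vc=[27,15]
#6 0x75→b29/s1 MISS; vc=[27,15,9]
#7 0x1e→b7/s3 L1-HIT; vc=[27,15,9]
#8 0x26→b9/s1 VC-HIT; vc=[27,15,29]
#9 0x1f→b7/s3 L1-HIT; vc=[27,15,29]
#10 0x77→b29/s1 VC-HIT; vc=[27,15,9]
#11 0x77→b29/s1 L1-HIT; vc=[27,15,9]
#12 0x76→b29/s1 L1-HIT; vc=[27,15,9]
#13 0x3d→b15/s3 VC-HIT; vc=[27,7,9]

MISSES = 5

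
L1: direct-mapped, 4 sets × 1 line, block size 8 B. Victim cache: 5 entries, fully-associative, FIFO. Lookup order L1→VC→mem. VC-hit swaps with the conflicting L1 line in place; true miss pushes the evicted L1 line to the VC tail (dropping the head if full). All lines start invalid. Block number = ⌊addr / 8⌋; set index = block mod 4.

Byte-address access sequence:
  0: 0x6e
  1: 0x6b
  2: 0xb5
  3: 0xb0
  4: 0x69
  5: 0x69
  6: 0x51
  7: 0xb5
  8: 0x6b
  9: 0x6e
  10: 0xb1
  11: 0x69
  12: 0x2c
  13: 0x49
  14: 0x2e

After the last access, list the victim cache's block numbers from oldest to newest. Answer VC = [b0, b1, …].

0: 0x6e (blk 13, set 1) → MISS  vc=[]
1: 0x6b (blk 13, set 1) → L1-HIT  vc=[]
2: 0xb5 (blk 22, set 2) → MISS  vc=[]
3: 0xb0 (blk 22, set 2) → L1-HIT  vc=[]
4: 0x69 (blk 13, set 1) → L1-HIT  vc=[]
5: 0x69 (blk 13, set 1) → L1-HIT  vc=[]
6: 0x51 (blk 10, set 2) → MISS  vc=[22]
7: 0xb5 (blk 22, set 2) → VC-HIT  vc=[10]
8: 0x6b (blk 13, set 1) → L1-HIT  vc=[10]
9: 0x6e (blk 13, set 1) → L1-HIT  vc=[10]
10: 0xb1 (blk 22, set 2) → L1-HIT  vc=[10]
11: 0x69 (blk 13, set 1) → L1-HIT  vc=[10]
12: 0x2c (blk 5, set 1) → MISS  vc=[10, 13]
13: 0x49 (blk 9, set 1) → MISS  vc=[10, 13, 5]
14: 0x2e (blk 5, set 1) → VC-HIT  vc=[10, 13, 9]

VC = [10, 13, 9]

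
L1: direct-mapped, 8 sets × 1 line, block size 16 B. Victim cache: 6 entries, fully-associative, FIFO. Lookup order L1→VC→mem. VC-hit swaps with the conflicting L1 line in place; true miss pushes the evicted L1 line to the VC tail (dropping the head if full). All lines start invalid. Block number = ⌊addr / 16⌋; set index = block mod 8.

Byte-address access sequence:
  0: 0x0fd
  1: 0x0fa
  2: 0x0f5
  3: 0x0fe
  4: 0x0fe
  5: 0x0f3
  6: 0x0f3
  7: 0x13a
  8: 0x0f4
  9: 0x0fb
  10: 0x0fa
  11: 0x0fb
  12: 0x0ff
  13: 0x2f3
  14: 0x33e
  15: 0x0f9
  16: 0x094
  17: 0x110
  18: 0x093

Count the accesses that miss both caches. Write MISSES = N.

  [0] addr=0xfd blk=15 s=7: MISS | VC []
  [1] addr=0xfa blk=15 s=7: L1-HIT | VC []
  [2] addr=0xf5 blk=15 s=7: L1-HIT | VC []
  [3] addr=0xfe blk=15 s=7: L1-HIT | VC []
  [4] addr=0xfe blk=15 s=7: L1-HIT | VC []
  [5] addr=0xf3 blk=15 s=7: L1-HIT | VC []
  [6] addr=0xf3 blk=15 s=7: L1-HIT | VC []
  [7] addr=0x13a blk=19 s=3: MISS | VC []
  [8] addr=0xf4 blk=15 s=7: L1-HIT | VC []
  [9] addr=0xfb blk=15 s=7: L1-HIT | VC []
  [10] addr=0xfa blk=15 s=7: L1-HIT | VC []
  [11] addr=0xfb blk=15 s=7: L1-HIT | VC []
  [12] addr=0xff blk=15 s=7: L1-HIT | VC []
  [13] addr=0x2f3 blk=47 s=7: MISS | VC [15]
  [14] addr=0x33e blk=51 s=3: MISS | VC [15, 19]
  [15] addr=0xf9 blk=15 s=7: VC-HIT | VC [47, 19]
  [16] addr=0x94 blk=9 s=1: MISS | VC [47, 19]
  [17] addr=0x110 blk=17 s=1: MISS | VC [47, 19, 9]
  [18] addr=0x93 blk=9 s=1: VC-HIT | VC [47, 19, 17]

MISSES = 6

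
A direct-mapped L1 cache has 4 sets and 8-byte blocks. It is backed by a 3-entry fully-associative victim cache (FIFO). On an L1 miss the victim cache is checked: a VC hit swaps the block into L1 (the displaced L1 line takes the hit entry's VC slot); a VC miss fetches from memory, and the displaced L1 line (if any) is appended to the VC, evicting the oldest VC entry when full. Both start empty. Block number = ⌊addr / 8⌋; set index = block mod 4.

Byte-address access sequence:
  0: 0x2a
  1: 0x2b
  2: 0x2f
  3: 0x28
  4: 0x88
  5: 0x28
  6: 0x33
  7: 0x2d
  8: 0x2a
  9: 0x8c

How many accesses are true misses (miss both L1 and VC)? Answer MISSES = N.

#0 0x2a→b5/s1 MISS; vc=[]
#1 0x2b→b5/s1 L1-HIT; vc=[]
#2 0x2f→b5/s1 L1-HIT; vc=[]
#3 0x28→b5/s1 L1-HIT; vc=[]
#4 0x88→b17/s1 MISS; vc=[5]
#5 0x28→b5/s1 VC-HIT; vc=[17]
#6 0x33→b6/s2 MISS; vc=[17]
#7 0x2d→b5/s1 L1-HIT; vc=[17]
#8 0x2a→b5/s1 L1-HIT; vc=[17]
#9 0x8c→b17/s1 VC-HIT; vc=[5]

MISSES = 3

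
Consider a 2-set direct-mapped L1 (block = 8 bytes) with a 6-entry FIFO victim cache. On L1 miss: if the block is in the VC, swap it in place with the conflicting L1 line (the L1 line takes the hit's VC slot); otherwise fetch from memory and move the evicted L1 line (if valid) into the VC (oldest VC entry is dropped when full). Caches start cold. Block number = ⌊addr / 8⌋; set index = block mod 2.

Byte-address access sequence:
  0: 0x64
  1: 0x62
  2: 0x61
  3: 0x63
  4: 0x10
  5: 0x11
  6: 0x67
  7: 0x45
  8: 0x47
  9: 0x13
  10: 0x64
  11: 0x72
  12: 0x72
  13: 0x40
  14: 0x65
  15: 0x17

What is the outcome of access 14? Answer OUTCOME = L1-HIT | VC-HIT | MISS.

OUTCOME = VC-HIT

0: 0x64 (blk 12, set 0) → MISS  vc=[]
1: 0x62 (blk 12, set 0) → L1-HIT  vc=[]
2: 0x61 (blk 12, set 0) → L1-HIT  vc=[]
3: 0x63 (blk 12, set 0) → L1-HIT  vc=[]
4: 0x10 (blk 2, set 0) → MISS  vc=[12]
5: 0x11 (blk 2, set 0) → L1-HIT  vc=[12]
6: 0x67 (blk 12, set 0) → VC-HIT  vc=[2]
7: 0x45 (blk 8, set 0) → MISS  vc=[2, 12]
8: 0x47 (blk 8, set 0) → L1-HIT  vc=[2, 12]
9: 0x13 (blk 2, set 0) → VC-HIT  vc=[8, 12]
10: 0x64 (blk 12, set 0) → VC-HIT  vc=[8, 2]
11: 0x72 (blk 14, set 0) → MISS  vc=[8, 2, 12]
12: 0x72 (blk 14, set 0) → L1-HIT  vc=[8, 2, 12]
13: 0x40 (blk 8, set 0) → VC-HIT  vc=[14, 2, 12]
14: 0x65 (blk 12, set 0) → VC-HIT  vc=[14, 2, 8]
15: 0x17 (blk 2, set 0) → VC-HIT  vc=[14, 12, 8]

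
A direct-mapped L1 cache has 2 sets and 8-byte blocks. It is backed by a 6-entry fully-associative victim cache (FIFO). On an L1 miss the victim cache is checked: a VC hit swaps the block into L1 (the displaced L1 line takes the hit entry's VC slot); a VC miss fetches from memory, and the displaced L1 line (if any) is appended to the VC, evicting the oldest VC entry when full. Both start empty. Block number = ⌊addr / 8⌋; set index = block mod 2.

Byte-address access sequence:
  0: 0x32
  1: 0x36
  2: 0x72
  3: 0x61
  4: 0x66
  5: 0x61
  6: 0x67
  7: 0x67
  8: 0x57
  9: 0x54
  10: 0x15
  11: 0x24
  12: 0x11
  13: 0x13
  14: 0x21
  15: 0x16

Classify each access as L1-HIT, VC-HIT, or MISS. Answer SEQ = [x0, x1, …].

SEQ = [MISS, L1-HIT, MISS, MISS, L1-HIT, L1-HIT, L1-HIT, L1-HIT, MISS, L1-HIT, MISS, MISS, VC-HIT, L1-HIT, VC-HIT, VC-HIT]

#0 0x32→b6/s0 MISS; vc=[]
#1 0x36→b6/s0 L1-HIT; vc=[]
#2 0x72→b14/s0 MISS; vc=[6]
#3 0x61→b12/s0 MISS; vc=[6,14]
#4 0x66→b12/s0 L1-HIT; vc=[6,14]
#5 0x61→b12/s0 L1-HIT; vc=[6,14]
#6 0x67→b12/s0 L1-HIT; vc=[6,14]
#7 0x67→b12/s0 L1-HIT; vc=[6,14]
#8 0x57→b10/s0 MISS; vc=[6,14,12]
#9 0x54→b10/s0 L1-HIT; vc=[6,14,12]
#10 0x15→b2/s0 MISS; vc=[6,14,12,10]
#11 0x24→b4/s0 MISS; vc=[6,14,12,10,2]
#12 0x11→b2/s0 VC-HIT; vc=[6,14,12,10,4]
#13 0x13→b2/s0 L1-HIT; vc=[6,14,12,10,4]
#14 0x21→b4/s0 VC-HIT; vc=[6,14,12,10,2]
#15 0x16→b2/s0 VC-HIT; vc=[6,14,12,10,4]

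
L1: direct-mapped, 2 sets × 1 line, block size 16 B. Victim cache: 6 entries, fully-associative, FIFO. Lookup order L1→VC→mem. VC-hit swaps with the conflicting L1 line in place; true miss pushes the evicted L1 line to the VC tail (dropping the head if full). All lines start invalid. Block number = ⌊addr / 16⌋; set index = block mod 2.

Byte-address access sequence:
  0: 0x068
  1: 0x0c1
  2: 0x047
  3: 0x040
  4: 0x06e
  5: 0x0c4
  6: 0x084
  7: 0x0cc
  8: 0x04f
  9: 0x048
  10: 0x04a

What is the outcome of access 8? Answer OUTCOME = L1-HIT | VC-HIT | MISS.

  [0] addr=0x68 blk=6 s=0: MISS | VC []
  [1] addr=0xc1 blk=12 s=0: MISS | VC [6]
  [2] addr=0x47 blk=4 s=0: MISS | VC [6, 12]
  [3] addr=0x40 blk=4 s=0: L1-HIT | VC [6, 12]
  [4] addr=0x6e blk=6 s=0: VC-HIT | VC [4, 12]
  [5] addr=0xc4 blk=12 s=0: VC-HIT | VC [4, 6]
  [6] addr=0x84 blk=8 s=0: MISS | VC [4, 6, 12]
  [7] addr=0xcc blk=12 s=0: VC-HIT | VC [4, 6, 8]
  [8] addr=0x4f blk=4 s=0: VC-HIT | VC [12, 6, 8]
  [9] addr=0x48 blk=4 s=0: L1-HIT | VC [12, 6, 8]
  [10] addr=0x4a blk=4 s=0: L1-HIT | VC [12, 6, 8]

OUTCOME = VC-HIT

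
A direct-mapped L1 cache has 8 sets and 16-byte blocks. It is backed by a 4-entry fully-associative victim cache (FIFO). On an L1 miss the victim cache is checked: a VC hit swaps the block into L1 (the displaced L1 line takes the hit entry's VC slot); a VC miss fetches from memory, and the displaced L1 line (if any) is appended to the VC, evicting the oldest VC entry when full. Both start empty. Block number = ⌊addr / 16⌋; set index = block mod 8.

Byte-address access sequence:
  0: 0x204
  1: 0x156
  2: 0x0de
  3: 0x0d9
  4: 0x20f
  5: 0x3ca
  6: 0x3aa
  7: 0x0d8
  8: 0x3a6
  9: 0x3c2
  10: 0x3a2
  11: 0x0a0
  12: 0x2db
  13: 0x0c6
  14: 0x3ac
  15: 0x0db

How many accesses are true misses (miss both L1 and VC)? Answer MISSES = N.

  [0] addr=0x204 blk=32 s=0: MISS | VC []
  [1] addr=0x156 blk=21 s=5: MISS | VC []
  [2] addr=0xde blk=13 s=5: MISS | VC [21]
  [3] addr=0xd9 blk=13 s=5: L1-HIT | VC [21]
  [4] addr=0x20f blk=32 s=0: L1-HIT | VC [21]
  [5] addr=0x3ca blk=60 s=4: MISS | VC [21]
  [6] addr=0x3aa blk=58 s=2: MISS | VC [21]
  [7] addr=0xd8 blk=13 s=5: L1-HIT | VC [21]
  [8] addr=0x3a6 blk=58 s=2: L1-HIT | VC [21]
  [9] addr=0x3c2 blk=60 s=4: L1-HIT | VC [21]
  [10] addr=0x3a2 blk=58 s=2: L1-HIT | VC [21]
  [11] addr=0xa0 blk=10 s=2: MISS | VC [21, 58]
  [12] addr=0x2db blk=45 s=5: MISS | VC [21, 58, 13]
  [13] addr=0xc6 blk=12 s=4: MISS | VC [21, 58, 13, 60]
  [14] addr=0x3ac blk=58 s=2: VC-HIT | VC [21, 10, 13, 60]
  [15] addr=0xdb blk=13 s=5: VC-HIT | VC [21, 10, 45, 60]

MISSES = 8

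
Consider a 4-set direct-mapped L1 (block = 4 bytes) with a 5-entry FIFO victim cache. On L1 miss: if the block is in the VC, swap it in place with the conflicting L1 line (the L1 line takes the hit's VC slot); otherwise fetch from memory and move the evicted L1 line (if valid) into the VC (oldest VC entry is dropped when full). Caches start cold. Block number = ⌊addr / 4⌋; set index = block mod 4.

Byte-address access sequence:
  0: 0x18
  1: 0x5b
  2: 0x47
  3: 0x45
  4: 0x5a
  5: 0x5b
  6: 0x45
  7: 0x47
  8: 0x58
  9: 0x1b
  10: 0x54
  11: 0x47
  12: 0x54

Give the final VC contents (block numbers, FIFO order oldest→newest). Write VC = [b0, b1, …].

VC = [22, 17]

0: 0x18 (blk 6, set 2) → MISS  vc=[]
1: 0x5b (blk 22, set 2) → MISS  vc=[6]
2: 0x47 (blk 17, set 1) → MISS  vc=[6]
3: 0x45 (blk 17, set 1) → L1-HIT  vc=[6]
4: 0x5a (blk 22, set 2) → L1-HIT  vc=[6]
5: 0x5b (blk 22, set 2) → L1-HIT  vc=[6]
6: 0x45 (blk 17, set 1) → L1-HIT  vc=[6]
7: 0x47 (blk 17, set 1) → L1-HIT  vc=[6]
8: 0x58 (blk 22, set 2) → L1-HIT  vc=[6]
9: 0x1b (blk 6, set 2) → VC-HIT  vc=[22]
10: 0x54 (blk 21, set 1) → MISS  vc=[22, 17]
11: 0x47 (blk 17, set 1) → VC-HIT  vc=[22, 21]
12: 0x54 (blk 21, set 1) → VC-HIT  vc=[22, 17]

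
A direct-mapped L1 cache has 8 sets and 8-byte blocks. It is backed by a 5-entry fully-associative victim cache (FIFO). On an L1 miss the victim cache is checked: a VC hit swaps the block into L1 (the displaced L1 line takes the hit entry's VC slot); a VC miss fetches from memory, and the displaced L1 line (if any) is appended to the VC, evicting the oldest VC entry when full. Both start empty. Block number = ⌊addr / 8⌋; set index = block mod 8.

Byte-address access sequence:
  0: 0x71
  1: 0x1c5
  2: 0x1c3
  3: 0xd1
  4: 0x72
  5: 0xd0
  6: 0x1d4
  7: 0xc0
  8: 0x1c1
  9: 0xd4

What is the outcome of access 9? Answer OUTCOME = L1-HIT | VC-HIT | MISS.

  [0] addr=0x71 blk=14 s=6: MISS | VC []
  [1] addr=0x1c5 blk=56 s=0: MISS | VC []
  [2] addr=0x1c3 blk=56 s=0: L1-HIT | VC []
  [3] addr=0xd1 blk=26 s=2: MISS | VC []
  [4] addr=0x72 blk=14 s=6: L1-HIT | VC []
  [5] addr=0xd0 blk=26 s=2: L1-HIT | VC []
  [6] addr=0x1d4 blk=58 s=2: MISS | VC [26]
  [7] addr=0xc0 blk=24 s=0: MISS | VC [26, 56]
  [8] addr=0x1c1 blk=56 s=0: VC-HIT | VC [26, 24]
  [9] addr=0xd4 blk=26 s=2: VC-HIT | VC [58, 24]

OUTCOME = VC-HIT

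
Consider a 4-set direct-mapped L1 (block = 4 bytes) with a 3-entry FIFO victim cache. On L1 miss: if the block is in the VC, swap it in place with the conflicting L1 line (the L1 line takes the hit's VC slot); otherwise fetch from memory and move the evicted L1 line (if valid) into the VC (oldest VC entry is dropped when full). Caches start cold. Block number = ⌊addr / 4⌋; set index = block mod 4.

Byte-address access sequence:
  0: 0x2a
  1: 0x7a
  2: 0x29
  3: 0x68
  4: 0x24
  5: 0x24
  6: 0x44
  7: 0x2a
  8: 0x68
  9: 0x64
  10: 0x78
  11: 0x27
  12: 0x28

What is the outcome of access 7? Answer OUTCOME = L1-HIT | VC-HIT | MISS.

#0 0x2a→b10/s2 MISS; vc=[]
#1 0x7a→b30/s2 MISS; vc=[10]
#2 0x29→b10/s2 VC-HIT; vc=[30]
#3 0x68→b26/s2 MISS; vc=[30,10]
#4 0x24→b9/s1 MISS; vc=[30,10]
#5 0x24→b9/s1 L1-HIT; vc=[30,10]
#6 0x44→b17/s1 MISS; vc=[30,10,9]
#7 0x2a→b10/s2 VC-HIT; vc=[30,26,9]
#8 0x68→b26/s2 VC-HIT; vc=[30,10,9]
#9 0x64→b25/s1 MISS; vc=[10,9,17]
#10 0x78→b30/s2 MISS; vc=[9,17,26]
#11 0x27→b9/s1 VC-HIT; vc=[25,17,26]
#12 0x28→b10/s2 MISS; vc=[17,26,30]

OUTCOME = VC-HIT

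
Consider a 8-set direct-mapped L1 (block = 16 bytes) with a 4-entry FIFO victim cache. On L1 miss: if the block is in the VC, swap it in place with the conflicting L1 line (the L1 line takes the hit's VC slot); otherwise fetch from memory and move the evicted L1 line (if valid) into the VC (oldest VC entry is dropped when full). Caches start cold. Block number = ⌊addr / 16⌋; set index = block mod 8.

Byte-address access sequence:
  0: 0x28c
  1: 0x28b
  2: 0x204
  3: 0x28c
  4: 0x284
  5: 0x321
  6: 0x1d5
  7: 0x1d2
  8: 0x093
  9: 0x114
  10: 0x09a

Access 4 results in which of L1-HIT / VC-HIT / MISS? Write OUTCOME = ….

OUTCOME = L1-HIT

  [0] addr=0x28c blk=40 s=0: MISS | VC []
  [1] addr=0x28b blk=40 s=0: L1-HIT | VC []
  [2] addr=0x204 blk=32 s=0: MISS | VC [40]
  [3] addr=0x28c blk=40 s=0: VC-HIT | VC [32]
  [4] addr=0x284 blk=40 s=0: L1-HIT | VC [32]
  [5] addr=0x321 blk=50 s=2: MISS | VC [32]
  [6] addr=0x1d5 blk=29 s=5: MISS | VC [32]
  [7] addr=0x1d2 blk=29 s=5: L1-HIT | VC [32]
  [8] addr=0x93 blk=9 s=1: MISS | VC [32]
  [9] addr=0x114 blk=17 s=1: MISS | VC [32, 9]
  [10] addr=0x9a blk=9 s=1: VC-HIT | VC [32, 17]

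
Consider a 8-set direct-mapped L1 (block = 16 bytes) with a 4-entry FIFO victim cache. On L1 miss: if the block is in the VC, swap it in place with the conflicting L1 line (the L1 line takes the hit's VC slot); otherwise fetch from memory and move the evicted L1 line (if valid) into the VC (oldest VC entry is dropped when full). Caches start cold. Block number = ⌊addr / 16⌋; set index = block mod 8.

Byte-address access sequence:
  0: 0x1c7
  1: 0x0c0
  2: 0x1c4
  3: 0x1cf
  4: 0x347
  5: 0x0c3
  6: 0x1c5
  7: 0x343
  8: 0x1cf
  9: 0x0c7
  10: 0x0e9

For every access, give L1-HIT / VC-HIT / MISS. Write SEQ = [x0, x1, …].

SEQ = [MISS, MISS, VC-HIT, L1-HIT, MISS, VC-HIT, VC-HIT, VC-HIT, VC-HIT, VC-HIT, MISS]

0: 0x1c7 (blk 28, set 4) → MISS  vc=[]
1: 0xc0 (blk 12, set 4) → MISS  vc=[28]
2: 0x1c4 (blk 28, set 4) → VC-HIT  vc=[12]
3: 0x1cf (blk 28, set 4) → L1-HIT  vc=[12]
4: 0x347 (blk 52, set 4) → MISS  vc=[12, 28]
5: 0xc3 (blk 12, set 4) → VC-HIT  vc=[52, 28]
6: 0x1c5 (blk 28, set 4) → VC-HIT  vc=[52, 12]
7: 0x343 (blk 52, set 4) → VC-HIT  vc=[28, 12]
8: 0x1cf (blk 28, set 4) → VC-HIT  vc=[52, 12]
9: 0xc7 (blk 12, set 4) → VC-HIT  vc=[52, 28]
10: 0xe9 (blk 14, set 6) → MISS  vc=[52, 28]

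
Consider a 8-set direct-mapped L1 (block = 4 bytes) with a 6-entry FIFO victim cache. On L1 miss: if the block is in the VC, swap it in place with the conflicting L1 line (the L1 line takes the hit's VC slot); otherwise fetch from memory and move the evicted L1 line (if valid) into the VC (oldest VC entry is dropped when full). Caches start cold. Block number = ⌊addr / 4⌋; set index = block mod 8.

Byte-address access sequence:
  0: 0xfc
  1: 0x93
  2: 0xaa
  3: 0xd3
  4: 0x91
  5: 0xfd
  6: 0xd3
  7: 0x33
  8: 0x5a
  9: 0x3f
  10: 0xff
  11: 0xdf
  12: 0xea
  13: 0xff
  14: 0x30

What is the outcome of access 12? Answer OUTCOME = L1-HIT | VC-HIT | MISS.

#0 0xfc→b63/s7 MISS; vc=[]
#1 0x93→b36/s4 MISS; vc=[]
#2 0xaa→b42/s2 MISS; vc=[]
#3 0xd3→b52/s4 MISS; vc=[36]
#4 0x91→b36/s4 VC-HIT; vc=[52]
#5 0xfd→b63/s7 L1-HIT; vc=[52]
#6 0xd3→b52/s4 VC-HIT; vc=[36]
#7 0x33→b12/s4 MISS; vc=[36,52]
#8 0x5a→b22/s6 MISS; vc=[36,52]
#9 0x3f→b15/s7 MISS; vc=[36,52,63]
#10 0xff→b63/s7 VC-HIT; vc=[36,52,15]
#11 0xdf→b55/s7 MISS; vc=[36,52,15,63]
#12 0xea→b58/s2 MISS; vc=[36,52,15,63,42]
#13 0xff→b63/s7 VC-HIT; vc=[36,52,15,55,42]
#14 0x30→b12/s4 L1-HIT; vc=[36,52,15,55,42]

OUTCOME = MISS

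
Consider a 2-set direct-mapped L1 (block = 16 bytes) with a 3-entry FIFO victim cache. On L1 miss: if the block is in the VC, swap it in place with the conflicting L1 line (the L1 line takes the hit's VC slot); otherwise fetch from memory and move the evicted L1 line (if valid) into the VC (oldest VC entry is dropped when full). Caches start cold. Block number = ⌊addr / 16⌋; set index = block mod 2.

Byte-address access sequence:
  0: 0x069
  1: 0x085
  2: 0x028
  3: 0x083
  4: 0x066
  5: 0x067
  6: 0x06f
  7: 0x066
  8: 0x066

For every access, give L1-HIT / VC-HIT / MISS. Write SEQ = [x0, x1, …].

SEQ = [MISS, MISS, MISS, VC-HIT, VC-HIT, L1-HIT, L1-HIT, L1-HIT, L1-HIT]

  [0] addr=0x69 blk=6 s=0: MISS | VC []
  [1] addr=0x85 blk=8 s=0: MISS | VC [6]
  [2] addr=0x28 blk=2 s=0: MISS | VC [6, 8]
  [3] addr=0x83 blk=8 s=0: VC-HIT | VC [6, 2]
  [4] addr=0x66 blk=6 s=0: VC-HIT | VC [8, 2]
  [5] addr=0x67 blk=6 s=0: L1-HIT | VC [8, 2]
  [6] addr=0x6f blk=6 s=0: L1-HIT | VC [8, 2]
  [7] addr=0x66 blk=6 s=0: L1-HIT | VC [8, 2]
  [8] addr=0x66 blk=6 s=0: L1-HIT | VC [8, 2]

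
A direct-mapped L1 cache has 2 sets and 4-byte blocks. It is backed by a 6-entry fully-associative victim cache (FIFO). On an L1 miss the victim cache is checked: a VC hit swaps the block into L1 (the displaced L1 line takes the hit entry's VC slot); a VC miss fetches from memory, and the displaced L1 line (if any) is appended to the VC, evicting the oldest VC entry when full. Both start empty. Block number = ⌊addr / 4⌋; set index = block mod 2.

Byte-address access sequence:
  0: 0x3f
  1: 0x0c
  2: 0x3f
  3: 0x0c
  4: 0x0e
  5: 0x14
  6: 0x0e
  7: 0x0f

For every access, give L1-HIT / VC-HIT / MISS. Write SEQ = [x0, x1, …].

SEQ = [MISS, MISS, VC-HIT, VC-HIT, L1-HIT, MISS, VC-HIT, L1-HIT]

#0 0x3f→b15/s1 MISS; vc=[]
#1 0xc→b3/s1 MISS; vc=[15]
#2 0x3f→b15/s1 VC-HIT; vc=[3]
#3 0xc→b3/s1 VC-HIT; vc=[15]
#4 0xe→b3/s1 L1-HIT; vc=[15]
#5 0x14→b5/s1 MISS; vc=[15,3]
#6 0xe→b3/s1 VC-HIT; vc=[15,5]
#7 0xf→b3/s1 L1-HIT; vc=[15,5]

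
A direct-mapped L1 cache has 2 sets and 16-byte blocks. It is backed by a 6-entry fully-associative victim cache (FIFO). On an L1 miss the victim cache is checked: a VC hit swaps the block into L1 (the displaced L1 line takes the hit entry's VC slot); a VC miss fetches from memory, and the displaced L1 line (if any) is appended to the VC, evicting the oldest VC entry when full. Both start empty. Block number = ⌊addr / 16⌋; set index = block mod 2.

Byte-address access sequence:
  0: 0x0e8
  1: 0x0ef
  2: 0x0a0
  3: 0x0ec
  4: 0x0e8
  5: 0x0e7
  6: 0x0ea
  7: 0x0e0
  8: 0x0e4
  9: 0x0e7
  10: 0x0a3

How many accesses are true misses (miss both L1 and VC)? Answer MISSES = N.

0: 0xe8 (blk 14, set 0) → MISS  vc=[]
1: 0xef (blk 14, set 0) → L1-HIT  vc=[]
2: 0xa0 (blk 10, set 0) → MISS  vc=[14]
3: 0xec (blk 14, set 0) → VC-HIT  vc=[10]
4: 0xe8 (blk 14, set 0) → L1-HIT  vc=[10]
5: 0xe7 (blk 14, set 0) → L1-HIT  vc=[10]
6: 0xea (blk 14, set 0) → L1-HIT  vc=[10]
7: 0xe0 (blk 14, set 0) → L1-HIT  vc=[10]
8: 0xe4 (blk 14, set 0) → L1-HIT  vc=[10]
9: 0xe7 (blk 14, set 0) → L1-HIT  vc=[10]
10: 0xa3 (blk 10, set 0) → VC-HIT  vc=[14]

MISSES = 2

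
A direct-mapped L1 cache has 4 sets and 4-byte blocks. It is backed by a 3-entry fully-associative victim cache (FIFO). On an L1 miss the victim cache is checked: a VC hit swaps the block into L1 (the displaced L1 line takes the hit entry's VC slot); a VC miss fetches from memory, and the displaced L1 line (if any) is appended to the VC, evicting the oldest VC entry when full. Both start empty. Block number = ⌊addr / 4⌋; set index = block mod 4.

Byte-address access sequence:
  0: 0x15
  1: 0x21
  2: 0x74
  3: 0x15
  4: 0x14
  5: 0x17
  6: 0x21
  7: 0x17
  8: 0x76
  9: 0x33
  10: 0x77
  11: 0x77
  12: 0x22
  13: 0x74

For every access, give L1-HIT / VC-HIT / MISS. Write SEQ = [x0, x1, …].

  [0] addr=0x15 blk=5 s=1: MISS | VC []
  [1] addr=0x21 blk=8 s=0: MISS | VC []
  [2] addr=0x74 blk=29 s=1: MISS | VC [5]
  [3] addr=0x15 blk=5 s=1: VC-HIT | VC [29]
  [4] addr=0x14 blk=5 s=1: L1-HIT | VC [29]
  [5] addr=0x17 blk=5 s=1: L1-HIT | VC [29]
  [6] addr=0x21 blk=8 s=0: L1-HIT | VC [29]
  [7] addr=0x17 blk=5 s=1: L1-HIT | VC [29]
  [8] addr=0x76 blk=29 s=1: VC-HIT | VC [5]
  [9] addr=0x33 blk=12 s=0: MISS | VC [5, 8]
  [10] addr=0x77 blk=29 s=1: L1-HIT | VC [5, 8]
  [11] addr=0x77 blk=29 s=1: L1-HIT | VC [5, 8]
  [12] addr=0x22 blk=8 s=0: VC-HIT | VC [5, 12]
  [13] addr=0x74 blk=29 s=1: L1-HIT | VC [5, 12]

SEQ = [MISS, MISS, MISS, VC-HIT, L1-HIT, L1-HIT, L1-HIT, L1-HIT, VC-HIT, MISS, L1-HIT, L1-HIT, VC-HIT, L1-HIT]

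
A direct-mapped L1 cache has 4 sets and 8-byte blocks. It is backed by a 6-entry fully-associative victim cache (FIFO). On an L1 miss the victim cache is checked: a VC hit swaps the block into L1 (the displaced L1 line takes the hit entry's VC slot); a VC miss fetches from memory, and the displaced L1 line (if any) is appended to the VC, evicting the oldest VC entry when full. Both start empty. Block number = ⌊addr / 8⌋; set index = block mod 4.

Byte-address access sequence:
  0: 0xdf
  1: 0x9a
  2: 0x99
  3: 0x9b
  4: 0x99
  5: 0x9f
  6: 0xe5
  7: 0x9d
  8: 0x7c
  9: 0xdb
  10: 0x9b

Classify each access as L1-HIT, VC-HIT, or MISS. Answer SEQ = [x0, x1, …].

SEQ = [MISS, MISS, L1-HIT, L1-HIT, L1-HIT, L1-HIT, MISS, L1-HIT, MISS, VC-HIT, VC-HIT]

#0 0xdf→b27/s3 MISS; vc=[]
#1 0x9a→b19/s3 MISS; vc=[27]
#2 0x99→b19/s3 L1-HIT; vc=[27]
#3 0x9b→b19/s3 L1-HIT; vc=[27]
#4 0x99→b19/s3 L1-HIT; vc=[27]
#5 0x9f→b19/s3 L1-HIT; vc=[27]
#6 0xe5→b28/s0 MISS; vc=[27]
#7 0x9d→b19/s3 L1-HIT; vc=[27]
#8 0x7c→b15/s3 MISS; vc=[27,19]
#9 0xdb→b27/s3 VC-HIT; vc=[15,19]
#10 0x9b→b19/s3 VC-HIT; vc=[15,27]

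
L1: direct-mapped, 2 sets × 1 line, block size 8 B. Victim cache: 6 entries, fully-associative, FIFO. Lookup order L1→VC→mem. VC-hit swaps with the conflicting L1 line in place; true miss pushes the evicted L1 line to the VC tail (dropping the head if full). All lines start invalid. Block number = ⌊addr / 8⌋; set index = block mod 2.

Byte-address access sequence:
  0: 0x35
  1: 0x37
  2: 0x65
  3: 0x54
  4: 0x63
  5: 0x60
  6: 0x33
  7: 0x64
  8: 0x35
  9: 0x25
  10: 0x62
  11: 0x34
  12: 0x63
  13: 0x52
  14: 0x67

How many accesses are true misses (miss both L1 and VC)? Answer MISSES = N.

#0 0x35→b6/s0 MISS; vc=[]
#1 0x37→b6/s0 L1-HIT; vc=[]
#2 0x65→b12/s0 MISS; vc=[6]
#3 0x54→b10/s0 MISS; vc=[6,12]
#4 0x63→b12/s0 VC-HIT; vc=[6,10]
#5 0x60→b12/s0 L1-HIT; vc=[6,10]
#6 0x33→b6/s0 VC-HIT; vc=[12,10]
#7 0x64→b12/s0 VC-HIT; vc=[6,10]
#8 0x35→b6/s0 VC-HIT; vc=[12,10]
#9 0x25→b4/s0 MISS; vc=[12,10,6]
#10 0x62→b12/s0 VC-HIT; vc=[4,10,6]
#11 0x34→b6/s0 VC-HIT; vc=[4,10,12]
#12 0x63→b12/s0 VC-HIT; vc=[4,10,6]
#13 0x52→b10/s0 VC-HIT; vc=[4,12,6]
#14 0x67→b12/s0 VC-HIT; vc=[4,10,6]

MISSES = 4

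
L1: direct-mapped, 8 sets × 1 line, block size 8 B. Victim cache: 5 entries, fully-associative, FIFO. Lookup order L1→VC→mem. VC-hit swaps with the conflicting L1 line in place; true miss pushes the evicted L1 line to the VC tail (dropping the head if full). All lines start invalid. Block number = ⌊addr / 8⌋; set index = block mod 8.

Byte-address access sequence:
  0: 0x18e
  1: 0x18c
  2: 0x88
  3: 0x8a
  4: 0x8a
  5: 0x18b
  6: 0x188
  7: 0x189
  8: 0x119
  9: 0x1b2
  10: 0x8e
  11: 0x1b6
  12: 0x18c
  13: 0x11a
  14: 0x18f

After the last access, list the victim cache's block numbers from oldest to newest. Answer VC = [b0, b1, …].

VC = [17]

#0 0x18e→b49/s1 MISS; vc=[]
#1 0x18c→b49/s1 L1-HIT; vc=[]
#2 0x88→b17/s1 MISS; vc=[49]
#3 0x8a→b17/s1 L1-HIT; vc=[49]
#4 0x8a→b17/s1 L1-HIT; vc=[49]
#5 0x18b→b49/s1 VC-HIT; vc=[17]
#6 0x188→b49/s1 L1-HIT; vc=[17]
#7 0x189→b49/s1 L1-HIT; vc=[17]
#8 0x119→b35/s3 MISS; vc=[17]
#9 0x1b2→b54/s6 MISS; vc=[17]
#10 0x8e→b17/s1 VC-HIT; vc=[49]
#11 0x1b6→b54/s6 L1-HIT; vc=[49]
#12 0x18c→b49/s1 VC-HIT; vc=[17]
#13 0x11a→b35/s3 L1-HIT; vc=[17]
#14 0x18f→b49/s1 L1-HIT; vc=[17]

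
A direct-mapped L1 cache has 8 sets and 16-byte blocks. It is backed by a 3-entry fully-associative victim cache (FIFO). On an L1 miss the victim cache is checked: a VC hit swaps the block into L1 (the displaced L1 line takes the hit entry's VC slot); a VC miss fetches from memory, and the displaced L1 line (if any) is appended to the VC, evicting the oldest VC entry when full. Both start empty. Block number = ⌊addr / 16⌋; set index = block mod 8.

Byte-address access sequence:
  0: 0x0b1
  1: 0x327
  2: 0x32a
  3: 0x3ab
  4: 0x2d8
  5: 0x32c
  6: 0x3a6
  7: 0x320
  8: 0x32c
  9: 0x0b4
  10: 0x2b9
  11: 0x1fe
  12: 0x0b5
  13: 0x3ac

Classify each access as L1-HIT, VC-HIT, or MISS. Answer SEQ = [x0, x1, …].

#0 0xb1→b11/s3 MISS; vc=[]
#1 0x327→b50/s2 MISS; vc=[]
#2 0x32a→b50/s2 L1-HIT; vc=[]
#3 0x3ab→b58/s2 MISS; vc=[50]
#4 0x2d8→b45/s5 MISS; vc=[50]
#5 0x32c→b50/s2 VC-HIT; vc=[58]
#6 0x3a6→b58/s2 VC-HIT; vc=[50]
#7 0x320→b50/s2 VC-HIT; vc=[58]
#8 0x32c→b50/s2 L1-HIT; vc=[58]
#9 0xb4→b11/s3 L1-HIT; vc=[58]
#10 0x2b9→b43/s3 MISS; vc=[58,11]
#11 0x1fe→b31/s7 MISS; vc=[58,11]
#12 0xb5→b11/s3 VC-HIT; vc=[58,43]
#13 0x3ac→b58/s2 VC-HIT; vc=[50,43]

SEQ = [MISS, MISS, L1-HIT, MISS, MISS, VC-HIT, VC-HIT, VC-HIT, L1-HIT, L1-HIT, MISS, MISS, VC-HIT, VC-HIT]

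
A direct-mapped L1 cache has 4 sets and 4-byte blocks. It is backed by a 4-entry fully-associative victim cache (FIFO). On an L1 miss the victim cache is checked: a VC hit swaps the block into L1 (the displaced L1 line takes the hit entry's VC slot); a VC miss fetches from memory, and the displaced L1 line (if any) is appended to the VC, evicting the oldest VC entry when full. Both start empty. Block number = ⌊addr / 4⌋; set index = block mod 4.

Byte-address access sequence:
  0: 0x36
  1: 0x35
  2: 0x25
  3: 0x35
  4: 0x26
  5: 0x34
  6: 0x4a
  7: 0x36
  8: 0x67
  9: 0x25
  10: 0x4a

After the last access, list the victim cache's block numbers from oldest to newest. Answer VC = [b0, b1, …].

VC = [25, 13]

0: 0x36 (blk 13, set 1) → MISS  vc=[]
1: 0x35 (blk 13, set 1) → L1-HIT  vc=[]
2: 0x25 (blk 9, set 1) → MISS  vc=[13]
3: 0x35 (blk 13, set 1) → VC-HIT  vc=[9]
4: 0x26 (blk 9, set 1) → VC-HIT  vc=[13]
5: 0x34 (blk 13, set 1) → VC-HIT  vc=[9]
6: 0x4a (blk 18, set 2) → MISS  vc=[9]
7: 0x36 (blk 13, set 1) → L1-HIT  vc=[9]
8: 0x67 (blk 25, set 1) → MISS  vc=[9, 13]
9: 0x25 (blk 9, set 1) → VC-HIT  vc=[25, 13]
10: 0x4a (blk 18, set 2) → L1-HIT  vc=[25, 13]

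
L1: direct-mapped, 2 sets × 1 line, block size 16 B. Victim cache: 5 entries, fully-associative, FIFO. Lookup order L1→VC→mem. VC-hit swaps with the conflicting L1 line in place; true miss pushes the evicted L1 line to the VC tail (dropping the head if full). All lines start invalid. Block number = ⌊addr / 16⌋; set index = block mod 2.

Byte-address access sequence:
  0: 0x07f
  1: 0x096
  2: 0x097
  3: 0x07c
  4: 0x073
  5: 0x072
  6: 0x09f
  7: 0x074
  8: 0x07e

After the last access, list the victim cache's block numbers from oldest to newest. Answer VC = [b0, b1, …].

VC = [9]

0: 0x7f (blk 7, set 1) → MISS  vc=[]
1: 0x96 (blk 9, set 1) → MISS  vc=[7]
2: 0x97 (blk 9, set 1) → L1-HIT  vc=[7]
3: 0x7c (blk 7, set 1) → VC-HIT  vc=[9]
4: 0x73 (blk 7, set 1) → L1-HIT  vc=[9]
5: 0x72 (blk 7, set 1) → L1-HIT  vc=[9]
6: 0x9f (blk 9, set 1) → VC-HIT  vc=[7]
7: 0x74 (blk 7, set 1) → VC-HIT  vc=[9]
8: 0x7e (blk 7, set 1) → L1-HIT  vc=[9]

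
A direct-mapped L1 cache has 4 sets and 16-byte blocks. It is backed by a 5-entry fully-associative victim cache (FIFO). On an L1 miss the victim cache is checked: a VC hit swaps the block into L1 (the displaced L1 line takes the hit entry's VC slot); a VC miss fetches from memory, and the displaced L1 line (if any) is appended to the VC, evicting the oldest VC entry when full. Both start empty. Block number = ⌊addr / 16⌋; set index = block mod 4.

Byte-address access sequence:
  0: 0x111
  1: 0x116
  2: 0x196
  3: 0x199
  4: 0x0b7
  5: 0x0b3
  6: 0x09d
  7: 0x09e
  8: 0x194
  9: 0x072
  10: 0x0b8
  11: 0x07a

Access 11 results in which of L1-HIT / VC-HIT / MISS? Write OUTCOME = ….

OUTCOME = VC-HIT

#0 0x111→b17/s1 MISS; vc=[]
#1 0x116→b17/s1 L1-HIT; vc=[]
#2 0x196→b25/s1 MISS; vc=[17]
#3 0x199→b25/s1 L1-HIT; vc=[17]
#4 0xb7→b11/s3 MISS; vc=[17]
#5 0xb3→b11/s3 L1-HIT; vc=[17]
#6 0x9d→b9/s1 MISS; vc=[17,25]
#7 0x9e→b9/s1 L1-HIT; vc=[17,25]
#8 0x194→b25/s1 VC-HIT; vc=[17,9]
#9 0x72→b7/s3 MISS; vc=[17,9,11]
#10 0xb8→b11/s3 VC-HIT; vc=[17,9,7]
#11 0x7a→b7/s3 VC-HIT; vc=[17,9,11]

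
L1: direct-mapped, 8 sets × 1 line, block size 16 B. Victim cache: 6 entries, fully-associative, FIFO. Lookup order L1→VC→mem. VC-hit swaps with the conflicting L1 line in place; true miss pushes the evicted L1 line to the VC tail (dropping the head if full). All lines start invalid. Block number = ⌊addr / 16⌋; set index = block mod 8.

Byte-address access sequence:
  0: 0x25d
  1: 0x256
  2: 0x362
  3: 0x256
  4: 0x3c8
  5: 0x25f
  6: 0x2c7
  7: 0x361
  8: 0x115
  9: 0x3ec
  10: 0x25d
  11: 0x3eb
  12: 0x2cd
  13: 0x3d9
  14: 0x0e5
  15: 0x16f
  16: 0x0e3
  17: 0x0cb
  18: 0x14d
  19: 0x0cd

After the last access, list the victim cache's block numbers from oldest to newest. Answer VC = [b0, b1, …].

  [0] addr=0x25d blk=37 s=5: MISS | VC []
  [1] addr=0x256 blk=37 s=5: L1-HIT | VC []
  [2] addr=0x362 blk=54 s=6: MISS | VC []
  [3] addr=0x256 blk=37 s=5: L1-HIT | VC []
  [4] addr=0x3c8 blk=60 s=4: MISS | VC []
  [5] addr=0x25f blk=37 s=5: L1-HIT | VC []
  [6] addr=0x2c7 blk=44 s=4: MISS | VC [60]
  [7] addr=0x361 blk=54 s=6: L1-HIT | VC [60]
  [8] addr=0x115 blk=17 s=1: MISS | VC [60]
  [9] addr=0x3ec blk=62 s=6: MISS | VC [60, 54]
  [10] addr=0x25d blk=37 s=5: L1-HIT | VC [60, 54]
  [11] addr=0x3eb blk=62 s=6: L1-HIT | VC [60, 54]
  [12] addr=0x2cd blk=44 s=4: L1-HIT | VC [60, 54]
  [13] addr=0x3d9 blk=61 s=5: MISS | VC [60, 54, 37]
  [14] addr=0xe5 blk=14 s=6: MISS | VC [60, 54, 37, 62]
  [15] addr=0x16f blk=22 s=6: MISS | VC [60, 54, 37, 62, 14]
  [16] addr=0xe3 blk=14 s=6: VC-HIT | VC [60, 54, 37, 62, 22]
  [17] addr=0xcb blk=12 s=4: MISS | VC [60, 54, 37, 62, 22, 44]
  [18] addr=0x14d blk=20 s=4: MISS | VC [54, 37, 62, 22, 44, 12]
  [19] addr=0xcd blk=12 s=4: VC-HIT | VC [54, 37, 62, 22, 44, 20]

VC = [54, 37, 62, 22, 44, 20]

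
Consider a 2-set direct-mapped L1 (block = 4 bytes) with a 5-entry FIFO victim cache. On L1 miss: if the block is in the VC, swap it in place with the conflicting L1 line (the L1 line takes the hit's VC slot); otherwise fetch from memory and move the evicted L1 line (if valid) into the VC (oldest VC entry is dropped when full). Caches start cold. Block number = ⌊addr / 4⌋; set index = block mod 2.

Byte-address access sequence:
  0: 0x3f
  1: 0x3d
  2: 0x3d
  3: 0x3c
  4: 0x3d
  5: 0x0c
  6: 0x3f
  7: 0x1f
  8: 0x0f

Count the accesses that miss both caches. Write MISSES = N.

MISSES = 3

0: 0x3f (blk 15, set 1) → MISS  vc=[]
1: 0x3d (blk 15, set 1) → L1-HIT  vc=[]
2: 0x3d (blk 15, set 1) → L1-HIT  vc=[]
3: 0x3c (blk 15, set 1) → L1-HIT  vc=[]
4: 0x3d (blk 15, set 1) → L1-HIT  vc=[]
5: 0xc (blk 3, set 1) → MISS  vc=[15]
6: 0x3f (blk 15, set 1) → VC-HIT  vc=[3]
7: 0x1f (blk 7, set 1) → MISS  vc=[3, 15]
8: 0xf (blk 3, set 1) → VC-HIT  vc=[7, 15]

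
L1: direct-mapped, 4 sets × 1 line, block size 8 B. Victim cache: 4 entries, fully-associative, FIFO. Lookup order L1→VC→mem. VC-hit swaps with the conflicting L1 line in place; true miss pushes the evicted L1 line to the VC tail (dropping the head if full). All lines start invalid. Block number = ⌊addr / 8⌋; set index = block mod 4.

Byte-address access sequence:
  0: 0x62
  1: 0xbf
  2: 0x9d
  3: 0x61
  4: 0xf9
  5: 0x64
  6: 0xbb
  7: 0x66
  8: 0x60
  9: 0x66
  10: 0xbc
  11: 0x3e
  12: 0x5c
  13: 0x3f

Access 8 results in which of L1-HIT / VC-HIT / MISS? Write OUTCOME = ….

OUTCOME = L1-HIT

0: 0x62 (blk 12, set 0) → MISS  vc=[]
1: 0xbf (blk 23, set 3) → MISS  vc=[]
2: 0x9d (blk 19, set 3) → MISS  vc=[23]
3: 0x61 (blk 12, set 0) → L1-HIT  vc=[23]
4: 0xf9 (blk 31, set 3) → MISS  vc=[23, 19]
5: 0x64 (blk 12, set 0) → L1-HIT  vc=[23, 19]
6: 0xbb (blk 23, set 3) → VC-HIT  vc=[31, 19]
7: 0x66 (blk 12, set 0) → L1-HIT  vc=[31, 19]
8: 0x60 (blk 12, set 0) → L1-HIT  vc=[31, 19]
9: 0x66 (blk 12, set 0) → L1-HIT  vc=[31, 19]
10: 0xbc (blk 23, set 3) → L1-HIT  vc=[31, 19]
11: 0x3e (blk 7, set 3) → MISS  vc=[31, 19, 23]
12: 0x5c (blk 11, set 3) → MISS  vc=[31, 19, 23, 7]
13: 0x3f (blk 7, set 3) → VC-HIT  vc=[31, 19, 23, 11]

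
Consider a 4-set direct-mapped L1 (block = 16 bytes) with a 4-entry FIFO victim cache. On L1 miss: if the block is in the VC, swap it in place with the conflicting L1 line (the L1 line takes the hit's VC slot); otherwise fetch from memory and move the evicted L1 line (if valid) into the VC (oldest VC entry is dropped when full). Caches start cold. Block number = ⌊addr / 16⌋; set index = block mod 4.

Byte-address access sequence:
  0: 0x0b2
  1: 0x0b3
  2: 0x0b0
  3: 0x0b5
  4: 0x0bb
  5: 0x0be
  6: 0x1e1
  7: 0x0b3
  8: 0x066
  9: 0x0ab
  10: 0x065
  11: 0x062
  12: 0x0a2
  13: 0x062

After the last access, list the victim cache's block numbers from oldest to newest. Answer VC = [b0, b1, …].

#0 0xb2→b11/s3 MISS; vc=[]
#1 0xb3→b11/s3 L1-HIT; vc=[]
#2 0xb0→b11/s3 L1-HIT; vc=[]
#3 0xb5→b11/s3 L1-HIT; vc=[]
#4 0xbb→b11/s3 L1-HIT; vc=[]
#5 0xbe→b11/s3 L1-HIT; vc=[]
#6 0x1e1→b30/s2 MISS; vc=[]
#7 0xb3→b11/s3 L1-HIT; vc=[]
#8 0x66→b6/s2 MISS; vc=[30]
#9 0xab→b10/s2 MISS; vc=[30,6]
#10 0x65→b6/s2 VC-HIT; vc=[30,10]
#11 0x62→b6/s2 L1-HIT; vc=[30,10]
#12 0xa2→b10/s2 VC-HIT; vc=[30,6]
#13 0x62→b6/s2 VC-HIT; vc=[30,10]

VC = [30, 10]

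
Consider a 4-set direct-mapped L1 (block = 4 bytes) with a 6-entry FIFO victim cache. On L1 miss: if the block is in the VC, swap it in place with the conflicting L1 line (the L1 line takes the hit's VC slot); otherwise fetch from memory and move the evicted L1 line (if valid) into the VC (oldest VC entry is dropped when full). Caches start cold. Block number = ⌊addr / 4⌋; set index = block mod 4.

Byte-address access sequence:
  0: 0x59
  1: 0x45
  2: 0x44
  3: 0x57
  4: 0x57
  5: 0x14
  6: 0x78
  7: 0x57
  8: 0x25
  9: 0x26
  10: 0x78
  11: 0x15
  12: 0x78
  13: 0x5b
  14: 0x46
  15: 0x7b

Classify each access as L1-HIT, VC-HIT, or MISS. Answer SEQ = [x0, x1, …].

SEQ = [MISS, MISS, L1-HIT, MISS, L1-HIT, MISS, MISS, VC-HIT, MISS, L1-HIT, L1-HIT, VC-HIT, L1-HIT, VC-HIT, VC-HIT, VC-HIT]

0: 0x59 (blk 22, set 2) → MISS  vc=[]
1: 0x45 (blk 17, set 1) → MISS  vc=[]
2: 0x44 (blk 17, set 1) → L1-HIT  vc=[]
3: 0x57 (blk 21, set 1) → MISS  vc=[17]
4: 0x57 (blk 21, set 1) → L1-HIT  vc=[17]
5: 0x14 (blk 5, set 1) → MISS  vc=[17, 21]
6: 0x78 (blk 30, set 2) → MISS  vc=[17, 21, 22]
7: 0x57 (blk 21, set 1) → VC-HIT  vc=[17, 5, 22]
8: 0x25 (blk 9, set 1) → MISS  vc=[17, 5, 22, 21]
9: 0x26 (blk 9, set 1) → L1-HIT  vc=[17, 5, 22, 21]
10: 0x78 (blk 30, set 2) → L1-HIT  vc=[17, 5, 22, 21]
11: 0x15 (blk 5, set 1) → VC-HIT  vc=[17, 9, 22, 21]
12: 0x78 (blk 30, set 2) → L1-HIT  vc=[17, 9, 22, 21]
13: 0x5b (blk 22, set 2) → VC-HIT  vc=[17, 9, 30, 21]
14: 0x46 (blk 17, set 1) → VC-HIT  vc=[5, 9, 30, 21]
15: 0x7b (blk 30, set 2) → VC-HIT  vc=[5, 9, 22, 21]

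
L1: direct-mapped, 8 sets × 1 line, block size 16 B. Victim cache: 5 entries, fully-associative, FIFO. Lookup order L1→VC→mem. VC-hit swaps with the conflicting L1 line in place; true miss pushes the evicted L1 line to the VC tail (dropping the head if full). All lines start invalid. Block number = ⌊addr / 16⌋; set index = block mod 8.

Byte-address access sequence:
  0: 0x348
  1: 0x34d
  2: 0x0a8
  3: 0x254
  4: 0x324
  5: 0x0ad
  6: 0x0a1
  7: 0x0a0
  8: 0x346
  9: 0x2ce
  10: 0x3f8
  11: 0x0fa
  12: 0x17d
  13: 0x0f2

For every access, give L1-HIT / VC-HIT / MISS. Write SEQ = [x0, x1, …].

#0 0x348→b52/s4 MISS; vc=[]
#1 0x34d→b52/s4 L1-HIT; vc=[]
#2 0xa8→b10/s2 MISS; vc=[]
#3 0x254→b37/s5 MISS; vc=[]
#4 0x324→b50/s2 MISS; vc=[10]
#5 0xad→b10/s2 VC-HIT; vc=[50]
#6 0xa1→b10/s2 L1-HIT; vc=[50]
#7 0xa0→b10/s2 L1-HIT; vc=[50]
#8 0x346→b52/s4 L1-HIT; vc=[50]
#9 0x2ce→b44/s4 MISS; vc=[50,52]
#10 0x3f8→b63/s7 MISS; vc=[50,52]
#11 0xfa→b15/s7 MISS; vc=[50,52,63]
#12 0x17d→b23/s7 MISS; vc=[50,52,63,15]
#13 0xf2→b15/s7 VC-HIT; vc=[50,52,63,23]

SEQ = [MISS, L1-HIT, MISS, MISS, MISS, VC-HIT, L1-HIT, L1-HIT, L1-HIT, MISS, MISS, MISS, MISS, VC-HIT]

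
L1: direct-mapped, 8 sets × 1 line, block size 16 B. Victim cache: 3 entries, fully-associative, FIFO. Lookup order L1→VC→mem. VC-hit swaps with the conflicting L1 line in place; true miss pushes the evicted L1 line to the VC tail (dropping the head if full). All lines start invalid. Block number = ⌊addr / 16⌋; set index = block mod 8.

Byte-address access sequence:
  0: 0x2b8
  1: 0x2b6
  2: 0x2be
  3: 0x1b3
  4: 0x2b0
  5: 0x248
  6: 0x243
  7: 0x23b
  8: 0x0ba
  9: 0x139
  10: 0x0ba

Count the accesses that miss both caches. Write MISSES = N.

#0 0x2b8→b43/s3 MISS; vc=[]
#1 0x2b6→b43/s3 L1-HIT; vc=[]
#2 0x2be→b43/s3 L1-HIT; vc=[]
#3 0x1b3→b27/s3 MISS; vc=[43]
#4 0x2b0→b43/s3 VC-HIT; vc=[27]
#5 0x248→b36/s4 MISS; vc=[27]
#6 0x243→b36/s4 L1-HIT; vc=[27]
#7 0x23b→b35/s3 MISS; vc=[27,43]
#8 0xba→b11/s3 MISS; vc=[27,43,35]
#9 0x139→b19/s3 MISS; vc=[43,35,11]
#10 0xba→b11/s3 VC-HIT; vc=[43,35,19]

MISSES = 6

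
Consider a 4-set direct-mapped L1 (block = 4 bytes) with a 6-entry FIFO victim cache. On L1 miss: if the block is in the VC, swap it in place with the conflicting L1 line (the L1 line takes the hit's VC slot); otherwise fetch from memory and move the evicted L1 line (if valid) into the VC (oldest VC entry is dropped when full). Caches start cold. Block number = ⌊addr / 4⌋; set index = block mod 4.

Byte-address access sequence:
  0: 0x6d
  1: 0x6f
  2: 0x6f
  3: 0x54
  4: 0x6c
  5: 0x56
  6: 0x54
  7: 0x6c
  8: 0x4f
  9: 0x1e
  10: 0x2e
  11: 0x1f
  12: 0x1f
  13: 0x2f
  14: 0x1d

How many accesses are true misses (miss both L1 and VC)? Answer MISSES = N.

  [0] addr=0x6d blk=27 s=3: MISS | VC []
  [1] addr=0x6f blk=27 s=3: L1-HIT | VC []
  [2] addr=0x6f blk=27 s=3: L1-HIT | VC []
  [3] addr=0x54 blk=21 s=1: MISS | VC []
  [4] addr=0x6c blk=27 s=3: L1-HIT | VC []
  [5] addr=0x56 blk=21 s=1: L1-HIT | VC []
  [6] addr=0x54 blk=21 s=1: L1-HIT | VC []
  [7] addr=0x6c blk=27 s=3: L1-HIT | VC []
  [8] addr=0x4f blk=19 s=3: MISS | VC [27]
  [9] addr=0x1e blk=7 s=3: MISS | VC [27, 19]
  [10] addr=0x2e blk=11 s=3: MISS | VC [27, 19, 7]
  [11] addr=0x1f blk=7 s=3: VC-HIT | VC [27, 19, 11]
  [12] addr=0x1f blk=7 s=3: L1-HIT | VC [27, 19, 11]
  [13] addr=0x2f blk=11 s=3: VC-HIT | VC [27, 19, 7]
  [14] addr=0x1d blk=7 s=3: VC-HIT | VC [27, 19, 11]

MISSES = 5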